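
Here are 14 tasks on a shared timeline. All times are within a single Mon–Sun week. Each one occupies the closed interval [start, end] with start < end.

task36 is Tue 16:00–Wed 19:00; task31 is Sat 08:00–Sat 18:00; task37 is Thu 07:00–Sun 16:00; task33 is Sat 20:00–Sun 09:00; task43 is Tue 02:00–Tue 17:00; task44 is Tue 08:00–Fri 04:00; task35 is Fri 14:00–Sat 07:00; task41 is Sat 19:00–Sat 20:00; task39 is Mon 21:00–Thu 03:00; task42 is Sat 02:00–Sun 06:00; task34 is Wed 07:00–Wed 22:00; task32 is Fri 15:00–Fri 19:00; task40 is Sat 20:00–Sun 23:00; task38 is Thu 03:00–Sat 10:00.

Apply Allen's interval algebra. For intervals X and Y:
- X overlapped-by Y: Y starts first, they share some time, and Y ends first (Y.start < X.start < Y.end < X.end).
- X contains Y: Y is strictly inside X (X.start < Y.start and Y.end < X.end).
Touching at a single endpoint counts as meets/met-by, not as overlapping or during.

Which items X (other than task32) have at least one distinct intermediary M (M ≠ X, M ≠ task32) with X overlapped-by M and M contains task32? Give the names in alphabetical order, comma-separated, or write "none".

task31, task37, task40, task42

Target task32 = [Fri 15:00, Fri 19:00].
Intermediaries M with M contains task32: task35, task37, task38.
Via task35 — items with X overlapped-by task35: task42.
Via task37 — items with X overlapped-by task37: task40.
Via task38 — items with X overlapped-by task38: task31, task37, task42.
Union: task31, task37, task40, task42.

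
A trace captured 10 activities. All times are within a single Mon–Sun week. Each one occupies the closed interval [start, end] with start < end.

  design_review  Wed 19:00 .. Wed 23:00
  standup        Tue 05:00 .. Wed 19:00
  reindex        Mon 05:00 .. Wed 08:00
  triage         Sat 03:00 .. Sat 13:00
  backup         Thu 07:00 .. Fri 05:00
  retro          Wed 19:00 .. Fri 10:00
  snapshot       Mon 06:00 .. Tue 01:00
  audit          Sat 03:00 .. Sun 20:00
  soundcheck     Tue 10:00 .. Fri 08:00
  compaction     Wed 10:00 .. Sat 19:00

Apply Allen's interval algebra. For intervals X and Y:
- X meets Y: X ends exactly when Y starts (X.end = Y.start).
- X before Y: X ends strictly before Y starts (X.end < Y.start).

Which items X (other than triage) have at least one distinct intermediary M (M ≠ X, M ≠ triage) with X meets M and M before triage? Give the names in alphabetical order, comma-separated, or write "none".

Target triage = [Sat 03:00, Sat 13:00].
Intermediaries M with M before triage: backup, design_review, reindex, retro, snapshot, soundcheck, standup.
Via backup — items with X meets backup: none.
Via design_review — items with X meets design_review: standup.
Via reindex — items with X meets reindex: none.
Via retro — items with X meets retro: standup.
Via snapshot — items with X meets snapshot: none.
Via soundcheck — items with X meets soundcheck: none.
Via standup — items with X meets standup: none.
Union: standup.

standup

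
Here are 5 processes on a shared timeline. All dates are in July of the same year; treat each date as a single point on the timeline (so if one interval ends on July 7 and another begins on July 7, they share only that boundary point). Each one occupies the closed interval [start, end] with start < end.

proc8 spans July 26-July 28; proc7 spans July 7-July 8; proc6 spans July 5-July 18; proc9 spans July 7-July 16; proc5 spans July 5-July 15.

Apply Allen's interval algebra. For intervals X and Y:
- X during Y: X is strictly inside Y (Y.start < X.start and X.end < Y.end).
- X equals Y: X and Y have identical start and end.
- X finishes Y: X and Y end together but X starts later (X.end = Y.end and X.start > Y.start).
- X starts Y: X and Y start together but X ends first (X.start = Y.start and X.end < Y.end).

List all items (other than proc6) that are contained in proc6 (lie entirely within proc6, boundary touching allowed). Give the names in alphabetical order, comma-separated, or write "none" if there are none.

Target proc6 = [July 5, July 18].
proc5 [July 5, July 15] → starts → yes.
proc7 [July 7, July 8] → during → yes.
proc8 [July 26, July 28] → after → no.
proc9 [July 7, July 16] → during → yes.
Result: proc5, proc7, proc9.

proc5, proc7, proc9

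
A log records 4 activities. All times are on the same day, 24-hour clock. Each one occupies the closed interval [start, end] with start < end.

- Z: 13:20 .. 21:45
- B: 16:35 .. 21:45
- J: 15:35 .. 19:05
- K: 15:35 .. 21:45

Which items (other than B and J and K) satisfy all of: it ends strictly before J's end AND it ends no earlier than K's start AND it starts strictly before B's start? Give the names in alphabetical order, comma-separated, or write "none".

none

Conditions: its end is strictly before J's end (X.end < 19:05) AND its end is no earlier than K's start (X.end >= 15:35) AND its start is strictly before B's start (X.start < 16:35).
Z: end 21:45 < 19:05? ✗; end 21:45 >= 15:35? ✓; start 13:20 < 16:35? ✓ → no.
Result: none.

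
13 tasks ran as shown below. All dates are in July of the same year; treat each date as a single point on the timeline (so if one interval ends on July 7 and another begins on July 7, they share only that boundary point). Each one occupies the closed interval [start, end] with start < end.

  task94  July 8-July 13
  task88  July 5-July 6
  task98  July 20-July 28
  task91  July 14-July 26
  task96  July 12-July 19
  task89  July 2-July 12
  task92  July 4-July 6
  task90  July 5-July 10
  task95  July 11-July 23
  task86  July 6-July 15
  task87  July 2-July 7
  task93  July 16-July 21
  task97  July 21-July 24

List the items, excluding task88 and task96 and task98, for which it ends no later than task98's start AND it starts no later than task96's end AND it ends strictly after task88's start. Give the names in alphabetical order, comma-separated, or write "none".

task86, task87, task89, task90, task92, task94

Conditions: its end is no later than task98's start (X.end <= July 20) AND its start is no later than task96's end (X.start <= July 19) AND its end is strictly after task88's start (X.end > July 5).
task86: end July 15 <= July 20? ✓; start July 6 <= July 19? ✓; end July 15 > July 5? ✓ → yes.
task87: end July 7 <= July 20? ✓; start July 2 <= July 19? ✓; end July 7 > July 5? ✓ → yes.
task89: end July 12 <= July 20? ✓; start July 2 <= July 19? ✓; end July 12 > July 5? ✓ → yes.
task90: end July 10 <= July 20? ✓; start July 5 <= July 19? ✓; end July 10 > July 5? ✓ → yes.
task91: end July 26 <= July 20? ✗; start July 14 <= July 19? ✓; end July 26 > July 5? ✓ → no.
task92: end July 6 <= July 20? ✓; start July 4 <= July 19? ✓; end July 6 > July 5? ✓ → yes.
task93: end July 21 <= July 20? ✗; start July 16 <= July 19? ✓; end July 21 > July 5? ✓ → no.
task94: end July 13 <= July 20? ✓; start July 8 <= July 19? ✓; end July 13 > July 5? ✓ → yes.
task95: end July 23 <= July 20? ✗; start July 11 <= July 19? ✓; end July 23 > July 5? ✓ → no.
task97: end July 24 <= July 20? ✗; start July 21 <= July 19? ✗; end July 24 > July 5? ✓ → no.
Result: task86, task87, task89, task90, task92, task94.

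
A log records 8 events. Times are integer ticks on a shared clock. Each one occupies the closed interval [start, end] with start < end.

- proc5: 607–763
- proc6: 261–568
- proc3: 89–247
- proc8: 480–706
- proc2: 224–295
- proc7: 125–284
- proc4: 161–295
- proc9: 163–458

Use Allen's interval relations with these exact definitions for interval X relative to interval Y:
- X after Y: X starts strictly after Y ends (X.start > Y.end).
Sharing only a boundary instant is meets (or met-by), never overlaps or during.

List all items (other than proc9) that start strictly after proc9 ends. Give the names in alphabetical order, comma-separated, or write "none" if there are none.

proc5, proc8

Target proc9 = [163, 458].
proc2 [224, 295] → during → no.
proc3 [89, 247] → overlaps → no.
proc4 [161, 295] → overlaps → no.
proc5 [607, 763] → after → yes.
proc6 [261, 568] → overlapped-by → no.
proc7 [125, 284] → overlaps → no.
proc8 [480, 706] → after → yes.
Result: proc5, proc8.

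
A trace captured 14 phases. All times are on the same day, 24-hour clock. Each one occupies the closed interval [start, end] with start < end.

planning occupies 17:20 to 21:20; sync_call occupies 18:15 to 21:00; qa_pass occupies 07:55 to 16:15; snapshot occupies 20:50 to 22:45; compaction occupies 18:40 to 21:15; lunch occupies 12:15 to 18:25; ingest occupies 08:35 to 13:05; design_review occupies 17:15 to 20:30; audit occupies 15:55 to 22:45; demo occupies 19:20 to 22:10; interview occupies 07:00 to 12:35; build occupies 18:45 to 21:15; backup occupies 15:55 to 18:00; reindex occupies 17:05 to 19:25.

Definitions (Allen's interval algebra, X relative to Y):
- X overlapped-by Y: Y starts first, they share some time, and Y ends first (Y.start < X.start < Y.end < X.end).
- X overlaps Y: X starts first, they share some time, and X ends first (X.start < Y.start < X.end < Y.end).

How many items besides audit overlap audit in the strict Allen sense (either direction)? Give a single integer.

Target audit = [15:55, 22:45].
backup [15:55, 18:00] → starts → no.
build [18:45, 21:15] → during → no.
compaction [18:40, 21:15] → during → no.
demo [19:20, 22:10] → during → no.
design_review [17:15, 20:30] → during → no.
ingest [08:35, 13:05] → before → no.
interview [07:00, 12:35] → before → no.
lunch [12:15, 18:25] → overlaps → counts.
planning [17:20, 21:20] → during → no.
qa_pass [07:55, 16:15] → overlaps → counts.
reindex [17:05, 19:25] → during → no.
snapshot [20:50, 22:45] → finishes → no.
sync_call [18:15, 21:00] → during → no.
Total: 2.

2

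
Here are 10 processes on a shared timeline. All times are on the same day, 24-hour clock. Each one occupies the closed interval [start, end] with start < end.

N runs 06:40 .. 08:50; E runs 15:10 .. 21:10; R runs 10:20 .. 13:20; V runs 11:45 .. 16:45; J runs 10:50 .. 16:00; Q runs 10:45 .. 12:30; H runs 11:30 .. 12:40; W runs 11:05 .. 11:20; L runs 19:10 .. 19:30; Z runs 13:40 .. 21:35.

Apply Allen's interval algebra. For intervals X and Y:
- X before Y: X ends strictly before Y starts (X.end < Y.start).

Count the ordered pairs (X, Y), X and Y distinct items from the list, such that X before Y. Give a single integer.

25

Checking all 90 ordered pairs for relation 'before'; matching pairs in alphabetical order:
(H, E): H before E ✓
(H, L): H before L ✓
(H, Z): H before Z ✓
(J, L): J before L ✓
(N, E): N before E ✓
(N, H): N before H ✓
(N, J): N before J ✓
(N, L): N before L ✓
(N, Q): N before Q ✓
(N, R): N before R ✓
(N, V): N before V ✓
(N, W): N before W ✓
(N, Z): N before Z ✓
(Q, E): Q before E ✓
(Q, L): Q before L ✓
(Q, Z): Q before Z ✓
(R, E): R before E ✓
(R, L): R before L ✓
(R, Z): R before Z ✓
(V, L): V before L ✓
(W, E): W before E ✓
(W, H): W before H ✓
(W, L): W before L ✓
(W, V): W before V ✓
... plus 1 further pairs not listed.
Count: 25.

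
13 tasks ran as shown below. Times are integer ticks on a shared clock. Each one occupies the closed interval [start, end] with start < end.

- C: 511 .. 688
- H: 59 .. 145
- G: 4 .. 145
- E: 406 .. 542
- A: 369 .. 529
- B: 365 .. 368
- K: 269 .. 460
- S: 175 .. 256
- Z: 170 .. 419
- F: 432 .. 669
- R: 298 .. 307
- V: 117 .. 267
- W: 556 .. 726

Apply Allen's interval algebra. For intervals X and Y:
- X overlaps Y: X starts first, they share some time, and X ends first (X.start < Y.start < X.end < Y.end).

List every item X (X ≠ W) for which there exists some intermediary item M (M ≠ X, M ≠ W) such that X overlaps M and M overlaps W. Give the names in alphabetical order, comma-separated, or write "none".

A, E, F, K

Target W = [556, 726].
Intermediaries M with M overlaps W: C, F.
Via C — items with X overlaps C: A, E, F.
Via F — items with X overlaps F: A, E, K.
Union: A, E, F, K.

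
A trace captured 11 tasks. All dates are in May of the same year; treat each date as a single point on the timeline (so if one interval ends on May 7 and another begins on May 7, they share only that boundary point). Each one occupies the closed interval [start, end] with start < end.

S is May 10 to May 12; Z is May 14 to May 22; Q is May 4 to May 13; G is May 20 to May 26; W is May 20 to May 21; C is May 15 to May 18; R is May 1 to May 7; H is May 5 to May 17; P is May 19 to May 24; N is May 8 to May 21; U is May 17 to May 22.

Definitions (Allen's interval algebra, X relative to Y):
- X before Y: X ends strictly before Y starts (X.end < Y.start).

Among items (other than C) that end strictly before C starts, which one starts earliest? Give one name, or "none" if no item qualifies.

R

Target C = [May 15, May 18].
G [May 20, May 26] → after → excluded.
H [May 5, May 17] → overlaps → excluded.
N [May 8, May 21] → contains → excluded.
P [May 19, May 24] → after → excluded.
Q [May 4, May 13] → before → candidate.
R [May 1, May 7] → before → candidate.
S [May 10, May 12] → before → candidate.
U [May 17, May 22] → overlapped-by → excluded.
W [May 20, May 21] → after → excluded.
Z [May 14, May 22] → contains → excluded.
Among candidates, earliest start is May 1 → R.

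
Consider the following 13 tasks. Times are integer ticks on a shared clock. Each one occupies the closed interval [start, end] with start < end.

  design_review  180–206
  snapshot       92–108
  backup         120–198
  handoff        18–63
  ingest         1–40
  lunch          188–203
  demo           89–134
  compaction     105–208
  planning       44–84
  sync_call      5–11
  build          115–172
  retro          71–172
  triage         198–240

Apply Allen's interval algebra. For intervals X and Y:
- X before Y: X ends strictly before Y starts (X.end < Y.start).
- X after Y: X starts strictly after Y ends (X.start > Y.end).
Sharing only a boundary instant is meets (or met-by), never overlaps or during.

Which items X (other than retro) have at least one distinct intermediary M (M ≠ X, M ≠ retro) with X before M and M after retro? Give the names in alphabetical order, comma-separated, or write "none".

build, demo, handoff, ingest, planning, snapshot, sync_call

Target retro = [71, 172].
Intermediaries M with M after retro: design_review, lunch, triage.
Via design_review — items with X before design_review: build, demo, handoff, ingest, planning, snapshot, sync_call.
Via lunch — items with X before lunch: build, demo, handoff, ingest, planning, snapshot, sync_call.
Via triage — items with X before triage: build, demo, handoff, ingest, planning, snapshot, sync_call.
Union: build, demo, handoff, ingest, planning, snapshot, sync_call.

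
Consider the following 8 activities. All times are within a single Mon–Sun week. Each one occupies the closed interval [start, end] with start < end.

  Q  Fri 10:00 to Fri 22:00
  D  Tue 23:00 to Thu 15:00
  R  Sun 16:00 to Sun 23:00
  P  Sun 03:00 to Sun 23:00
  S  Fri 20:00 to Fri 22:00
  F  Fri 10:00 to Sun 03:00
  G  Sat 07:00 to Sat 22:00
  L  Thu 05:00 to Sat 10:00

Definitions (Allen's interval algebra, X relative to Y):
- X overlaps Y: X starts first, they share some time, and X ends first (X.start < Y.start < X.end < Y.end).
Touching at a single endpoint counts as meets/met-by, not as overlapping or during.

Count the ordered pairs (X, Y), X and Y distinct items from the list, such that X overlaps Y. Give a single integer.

Checking all 56 ordered pairs for relation 'overlaps'; matching pairs in alphabetical order:
(D, L): D overlaps L ✓
(L, F): L overlaps F ✓
(L, G): L overlaps G ✓
Count: 3.

3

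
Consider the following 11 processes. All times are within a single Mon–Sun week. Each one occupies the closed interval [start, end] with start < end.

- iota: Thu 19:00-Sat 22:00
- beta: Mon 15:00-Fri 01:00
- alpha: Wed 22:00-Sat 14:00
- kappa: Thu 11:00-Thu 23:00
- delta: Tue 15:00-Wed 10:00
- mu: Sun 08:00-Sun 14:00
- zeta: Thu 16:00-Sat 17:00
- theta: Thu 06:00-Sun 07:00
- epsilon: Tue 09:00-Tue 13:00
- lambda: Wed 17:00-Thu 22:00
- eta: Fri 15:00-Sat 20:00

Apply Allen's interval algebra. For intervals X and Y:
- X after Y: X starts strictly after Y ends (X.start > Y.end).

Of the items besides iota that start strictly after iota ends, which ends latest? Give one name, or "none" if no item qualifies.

mu

Target iota = [Thu 19:00, Sat 22:00].
alpha [Wed 22:00, Sat 14:00] → overlaps → excluded.
beta [Mon 15:00, Fri 01:00] → overlaps → excluded.
delta [Tue 15:00, Wed 10:00] → before → excluded.
epsilon [Tue 09:00, Tue 13:00] → before → excluded.
eta [Fri 15:00, Sat 20:00] → during → excluded.
kappa [Thu 11:00, Thu 23:00] → overlaps → excluded.
lambda [Wed 17:00, Thu 22:00] → overlaps → excluded.
mu [Sun 08:00, Sun 14:00] → after → candidate.
theta [Thu 06:00, Sun 07:00] → contains → excluded.
zeta [Thu 16:00, Sat 17:00] → overlaps → excluded.
Among candidates, latest end is Sun 14:00 → mu.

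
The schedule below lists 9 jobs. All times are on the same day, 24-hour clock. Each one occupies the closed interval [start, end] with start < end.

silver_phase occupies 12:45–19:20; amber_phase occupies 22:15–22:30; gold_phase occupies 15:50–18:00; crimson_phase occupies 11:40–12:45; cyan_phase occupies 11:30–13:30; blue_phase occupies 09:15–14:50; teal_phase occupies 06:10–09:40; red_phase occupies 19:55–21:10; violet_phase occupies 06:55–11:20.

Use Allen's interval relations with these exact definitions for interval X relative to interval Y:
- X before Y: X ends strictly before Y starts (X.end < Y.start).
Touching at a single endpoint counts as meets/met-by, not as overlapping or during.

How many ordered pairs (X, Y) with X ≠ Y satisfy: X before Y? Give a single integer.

Checking all 72 ordered pairs for relation 'before'; matching pairs in alphabetical order:
(blue_phase, amber_phase): blue_phase before amber_phase ✓
(blue_phase, gold_phase): blue_phase before gold_phase ✓
(blue_phase, red_phase): blue_phase before red_phase ✓
(crimson_phase, amber_phase): crimson_phase before amber_phase ✓
(crimson_phase, gold_phase): crimson_phase before gold_phase ✓
(crimson_phase, red_phase): crimson_phase before red_phase ✓
(cyan_phase, amber_phase): cyan_phase before amber_phase ✓
(cyan_phase, gold_phase): cyan_phase before gold_phase ✓
(cyan_phase, red_phase): cyan_phase before red_phase ✓
(gold_phase, amber_phase): gold_phase before amber_phase ✓
(gold_phase, red_phase): gold_phase before red_phase ✓
(red_phase, amber_phase): red_phase before amber_phase ✓
(silver_phase, amber_phase): silver_phase before amber_phase ✓
(silver_phase, red_phase): silver_phase before red_phase ✓
(teal_phase, amber_phase): teal_phase before amber_phase ✓
(teal_phase, crimson_phase): teal_phase before crimson_phase ✓
(teal_phase, cyan_phase): teal_phase before cyan_phase ✓
(teal_phase, gold_phase): teal_phase before gold_phase ✓
(teal_phase, red_phase): teal_phase before red_phase ✓
(teal_phase, silver_phase): teal_phase before silver_phase ✓
(violet_phase, amber_phase): violet_phase before amber_phase ✓
(violet_phase, crimson_phase): violet_phase before crimson_phase ✓
(violet_phase, cyan_phase): violet_phase before cyan_phase ✓
(violet_phase, gold_phase): violet_phase before gold_phase ✓
... plus 2 further pairs not listed.
Count: 26.

26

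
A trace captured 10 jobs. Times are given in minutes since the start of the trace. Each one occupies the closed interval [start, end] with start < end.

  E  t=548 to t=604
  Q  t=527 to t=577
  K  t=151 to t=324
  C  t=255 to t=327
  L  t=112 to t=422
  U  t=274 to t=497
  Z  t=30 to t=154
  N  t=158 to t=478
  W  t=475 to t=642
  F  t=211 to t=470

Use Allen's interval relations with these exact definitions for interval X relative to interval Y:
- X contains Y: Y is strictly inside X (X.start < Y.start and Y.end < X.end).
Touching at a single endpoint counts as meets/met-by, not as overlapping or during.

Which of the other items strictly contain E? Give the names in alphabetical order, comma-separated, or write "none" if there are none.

W

Target E = [t=548, t=604].
C [t=255, t=327] → before → no.
F [t=211, t=470] → before → no.
K [t=151, t=324] → before → no.
L [t=112, t=422] → before → no.
N [t=158, t=478] → before → no.
Q [t=527, t=577] → overlaps → no.
U [t=274, t=497] → before → no.
W [t=475, t=642] → contains → yes.
Z [t=30, t=154] → before → no.
Result: W.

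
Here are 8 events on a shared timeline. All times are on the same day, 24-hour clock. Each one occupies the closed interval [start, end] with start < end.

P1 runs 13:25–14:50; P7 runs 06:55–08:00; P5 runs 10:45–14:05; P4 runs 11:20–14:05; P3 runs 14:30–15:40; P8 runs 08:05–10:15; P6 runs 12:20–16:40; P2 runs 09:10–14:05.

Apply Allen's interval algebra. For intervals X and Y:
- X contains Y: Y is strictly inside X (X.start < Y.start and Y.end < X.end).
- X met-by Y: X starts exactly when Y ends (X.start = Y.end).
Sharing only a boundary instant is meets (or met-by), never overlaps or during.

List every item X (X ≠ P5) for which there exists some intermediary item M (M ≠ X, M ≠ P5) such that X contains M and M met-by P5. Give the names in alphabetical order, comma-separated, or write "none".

none

Target P5 = [10:45, 14:05].
Intermediaries M with M met-by P5: none.
Union: none.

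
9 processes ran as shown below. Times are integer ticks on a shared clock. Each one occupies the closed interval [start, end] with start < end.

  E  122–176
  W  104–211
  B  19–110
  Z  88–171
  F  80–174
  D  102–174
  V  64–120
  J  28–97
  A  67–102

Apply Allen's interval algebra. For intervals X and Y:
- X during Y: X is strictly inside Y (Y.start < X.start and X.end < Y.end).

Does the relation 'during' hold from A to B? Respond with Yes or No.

A = [67, 102], B = [19, 110].
Actual relation of A to B: during.
Asked whether 'during' holds → Yes.

Yes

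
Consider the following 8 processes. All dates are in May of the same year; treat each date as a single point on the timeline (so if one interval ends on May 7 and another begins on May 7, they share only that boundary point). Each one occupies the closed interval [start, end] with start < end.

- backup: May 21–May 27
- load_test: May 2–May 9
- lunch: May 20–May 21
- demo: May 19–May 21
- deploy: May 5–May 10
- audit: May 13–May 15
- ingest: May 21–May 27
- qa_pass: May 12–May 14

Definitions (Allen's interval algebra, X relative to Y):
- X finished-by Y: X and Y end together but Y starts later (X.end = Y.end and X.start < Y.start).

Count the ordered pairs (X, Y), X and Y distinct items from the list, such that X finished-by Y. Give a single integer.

Checking all 56 ordered pairs for relation 'finished-by'; matching pairs in alphabetical order:
(demo, lunch): demo finished-by lunch ✓
Count: 1.

1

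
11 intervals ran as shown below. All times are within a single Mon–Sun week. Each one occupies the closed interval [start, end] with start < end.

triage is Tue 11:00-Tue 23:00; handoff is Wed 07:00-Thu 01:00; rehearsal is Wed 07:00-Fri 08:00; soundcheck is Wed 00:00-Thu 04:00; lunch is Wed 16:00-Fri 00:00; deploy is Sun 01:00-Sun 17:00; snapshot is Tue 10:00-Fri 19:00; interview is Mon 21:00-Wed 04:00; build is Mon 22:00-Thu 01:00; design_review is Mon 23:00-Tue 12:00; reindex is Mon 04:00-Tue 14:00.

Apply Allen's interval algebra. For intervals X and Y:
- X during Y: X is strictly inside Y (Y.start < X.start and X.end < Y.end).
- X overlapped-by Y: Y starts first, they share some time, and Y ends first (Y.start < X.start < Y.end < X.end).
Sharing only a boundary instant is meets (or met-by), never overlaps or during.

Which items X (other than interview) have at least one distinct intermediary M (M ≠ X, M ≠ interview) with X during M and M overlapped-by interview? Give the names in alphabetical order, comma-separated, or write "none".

Target interview = [Mon 21:00, Wed 04:00].
Intermediaries M with M overlapped-by interview: build, snapshot, soundcheck.
Via build — items with X during build: design_review, triage.
Via snapshot — items with X during snapshot: handoff, lunch, rehearsal, soundcheck, triage.
Via soundcheck — items with X during soundcheck: handoff.
Union: design_review, handoff, lunch, rehearsal, soundcheck, triage.

design_review, handoff, lunch, rehearsal, soundcheck, triage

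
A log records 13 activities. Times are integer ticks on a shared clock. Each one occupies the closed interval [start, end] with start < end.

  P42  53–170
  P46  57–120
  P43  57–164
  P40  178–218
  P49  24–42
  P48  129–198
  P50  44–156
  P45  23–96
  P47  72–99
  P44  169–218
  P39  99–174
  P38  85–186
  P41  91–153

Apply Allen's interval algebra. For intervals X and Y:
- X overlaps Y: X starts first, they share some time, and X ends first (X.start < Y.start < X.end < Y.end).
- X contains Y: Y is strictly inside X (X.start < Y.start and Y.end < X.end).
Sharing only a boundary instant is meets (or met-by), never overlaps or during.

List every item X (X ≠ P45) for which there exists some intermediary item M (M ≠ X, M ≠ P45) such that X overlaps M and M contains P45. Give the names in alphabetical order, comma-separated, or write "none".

none

Target P45 = [23, 96].
Intermediaries M with M contains P45: none.
Union: none.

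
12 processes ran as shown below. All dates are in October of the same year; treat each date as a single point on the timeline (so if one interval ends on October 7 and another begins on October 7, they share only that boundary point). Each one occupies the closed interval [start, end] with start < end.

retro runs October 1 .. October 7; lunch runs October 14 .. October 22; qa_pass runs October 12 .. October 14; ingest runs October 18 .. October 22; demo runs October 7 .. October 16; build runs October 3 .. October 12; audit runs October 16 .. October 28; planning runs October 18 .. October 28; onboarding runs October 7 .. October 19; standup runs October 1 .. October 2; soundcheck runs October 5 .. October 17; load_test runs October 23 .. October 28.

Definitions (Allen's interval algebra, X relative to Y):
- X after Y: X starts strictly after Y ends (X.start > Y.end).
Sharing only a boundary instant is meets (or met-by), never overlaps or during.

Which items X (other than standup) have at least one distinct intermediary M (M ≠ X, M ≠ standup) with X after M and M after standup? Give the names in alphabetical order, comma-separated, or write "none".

audit, ingest, load_test, lunch, planning

Target standup = [October 1, October 2].
Intermediaries M with M after standup: audit, build, demo, ingest, load_test, lunch, onboarding, planning, qa_pass, soundcheck.
Via audit — items with X after audit: none.
Via build — items with X after build: audit, ingest, load_test, lunch, planning.
Via demo — items with X after demo: ingest, load_test, planning.
Via ingest — items with X after ingest: load_test.
Via load_test — items with X after load_test: none.
Via lunch — items with X after lunch: load_test.
Via onboarding — items with X after onboarding: load_test.
Via planning — items with X after planning: none.
Via qa_pass — items with X after qa_pass: audit, ingest, load_test, planning.
Via soundcheck — items with X after soundcheck: ingest, load_test, planning.
Union: audit, ingest, load_test, lunch, planning.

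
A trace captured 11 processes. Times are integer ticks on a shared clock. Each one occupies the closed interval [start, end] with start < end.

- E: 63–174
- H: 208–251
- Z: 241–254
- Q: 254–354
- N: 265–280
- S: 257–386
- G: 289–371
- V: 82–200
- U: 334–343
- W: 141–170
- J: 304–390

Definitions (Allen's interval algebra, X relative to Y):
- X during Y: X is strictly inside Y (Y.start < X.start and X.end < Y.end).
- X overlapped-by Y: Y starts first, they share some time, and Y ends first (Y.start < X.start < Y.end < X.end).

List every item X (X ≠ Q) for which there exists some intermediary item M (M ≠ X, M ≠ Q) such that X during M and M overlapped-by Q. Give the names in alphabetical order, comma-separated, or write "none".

G, N, U

Target Q = [254, 354].
Intermediaries M with M overlapped-by Q: G, J, S.
Via G — items with X during G: U.
Via J — items with X during J: U.
Via S — items with X during S: G, N, U.
Union: G, N, U.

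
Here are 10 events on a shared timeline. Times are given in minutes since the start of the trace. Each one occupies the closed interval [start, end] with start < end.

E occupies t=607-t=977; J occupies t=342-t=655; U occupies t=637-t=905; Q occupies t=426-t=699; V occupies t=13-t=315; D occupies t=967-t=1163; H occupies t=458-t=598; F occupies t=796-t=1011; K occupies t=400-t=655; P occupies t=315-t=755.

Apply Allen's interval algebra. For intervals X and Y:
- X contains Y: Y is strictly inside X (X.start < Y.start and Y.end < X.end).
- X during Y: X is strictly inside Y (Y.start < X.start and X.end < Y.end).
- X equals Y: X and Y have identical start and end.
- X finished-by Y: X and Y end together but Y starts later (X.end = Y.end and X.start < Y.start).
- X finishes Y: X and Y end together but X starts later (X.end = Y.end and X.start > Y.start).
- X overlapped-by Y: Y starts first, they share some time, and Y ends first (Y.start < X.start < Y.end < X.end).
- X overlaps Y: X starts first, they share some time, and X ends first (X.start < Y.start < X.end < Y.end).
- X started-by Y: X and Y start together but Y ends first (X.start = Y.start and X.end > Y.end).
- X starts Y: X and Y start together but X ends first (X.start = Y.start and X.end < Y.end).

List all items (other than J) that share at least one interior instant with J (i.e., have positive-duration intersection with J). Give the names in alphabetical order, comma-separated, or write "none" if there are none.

E, H, K, P, Q, U

Target J = [t=342, t=655].
D [t=967, t=1163] → after → no.
E [t=607, t=977] → overlapped-by → yes.
F [t=796, t=1011] → after → no.
H [t=458, t=598] → during → yes.
K [t=400, t=655] → finishes → yes.
P [t=315, t=755] → contains → yes.
Q [t=426, t=699] → overlapped-by → yes.
U [t=637, t=905] → overlapped-by → yes.
V [t=13, t=315] → before → no.
Result: E, H, K, P, Q, U.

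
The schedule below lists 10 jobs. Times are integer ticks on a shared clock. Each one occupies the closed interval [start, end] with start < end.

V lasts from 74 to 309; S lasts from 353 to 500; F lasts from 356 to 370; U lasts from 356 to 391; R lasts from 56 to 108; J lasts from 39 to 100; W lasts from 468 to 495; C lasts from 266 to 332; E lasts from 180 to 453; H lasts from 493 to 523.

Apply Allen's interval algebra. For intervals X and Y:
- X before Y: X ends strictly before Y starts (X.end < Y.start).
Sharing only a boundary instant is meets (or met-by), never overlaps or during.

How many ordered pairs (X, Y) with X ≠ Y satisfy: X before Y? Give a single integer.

Checking all 90 ordered pairs for relation 'before'; matching pairs in alphabetical order:
(C, F): C before F ✓
(C, H): C before H ✓
(C, S): C before S ✓
(C, U): C before U ✓
(C, W): C before W ✓
(E, H): E before H ✓
(E, W): E before W ✓
(F, H): F before H ✓
(F, W): F before W ✓
(J, C): J before C ✓
(J, E): J before E ✓
(J, F): J before F ✓
(J, H): J before H ✓
(J, S): J before S ✓
(J, U): J before U ✓
(J, W): J before W ✓
(R, C): R before C ✓
(R, E): R before E ✓
(R, F): R before F ✓
(R, H): R before H ✓
(R, S): R before S ✓
(R, U): R before U ✓
(R, W): R before W ✓
(U, H): U before H ✓
... plus 6 further pairs not listed.
Count: 30.

30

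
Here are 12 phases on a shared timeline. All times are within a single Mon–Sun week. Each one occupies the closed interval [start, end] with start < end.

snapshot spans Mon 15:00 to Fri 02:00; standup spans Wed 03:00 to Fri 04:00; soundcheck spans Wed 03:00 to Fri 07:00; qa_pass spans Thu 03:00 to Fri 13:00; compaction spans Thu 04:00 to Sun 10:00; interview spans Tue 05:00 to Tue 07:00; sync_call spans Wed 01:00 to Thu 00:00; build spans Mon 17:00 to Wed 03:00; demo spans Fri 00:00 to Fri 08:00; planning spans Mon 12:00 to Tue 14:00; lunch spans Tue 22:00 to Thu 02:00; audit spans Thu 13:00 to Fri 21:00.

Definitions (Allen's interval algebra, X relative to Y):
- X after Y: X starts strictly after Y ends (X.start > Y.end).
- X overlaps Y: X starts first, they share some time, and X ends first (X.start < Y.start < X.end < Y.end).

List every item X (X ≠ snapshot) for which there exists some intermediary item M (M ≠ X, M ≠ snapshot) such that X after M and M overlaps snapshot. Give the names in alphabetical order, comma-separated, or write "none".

Target snapshot = [Mon 15:00, Fri 02:00].
Intermediaries M with M overlaps snapshot: planning.
Via planning — items with X after planning: audit, compaction, demo, lunch, qa_pass, soundcheck, standup, sync_call.
Union: audit, compaction, demo, lunch, qa_pass, soundcheck, standup, sync_call.

audit, compaction, demo, lunch, qa_pass, soundcheck, standup, sync_call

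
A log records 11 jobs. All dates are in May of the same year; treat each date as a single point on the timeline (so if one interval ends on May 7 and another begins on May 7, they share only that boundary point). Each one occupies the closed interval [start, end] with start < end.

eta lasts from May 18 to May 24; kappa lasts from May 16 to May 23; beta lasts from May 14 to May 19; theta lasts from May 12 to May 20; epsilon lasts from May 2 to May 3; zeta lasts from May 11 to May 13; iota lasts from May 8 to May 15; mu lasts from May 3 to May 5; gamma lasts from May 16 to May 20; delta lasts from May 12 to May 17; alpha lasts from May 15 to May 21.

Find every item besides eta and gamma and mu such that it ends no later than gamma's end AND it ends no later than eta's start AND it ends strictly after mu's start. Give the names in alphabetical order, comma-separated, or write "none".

Conditions: its end is no later than gamma's end (X.end <= May 20) AND its end is no later than eta's start (X.end <= May 18) AND its end is strictly after mu's start (X.end > May 3).
alpha: end May 21 <= May 20? ✗; end May 21 <= May 18? ✗; end May 21 > May 3? ✓ → no.
beta: end May 19 <= May 20? ✓; end May 19 <= May 18? ✗; end May 19 > May 3? ✓ → no.
delta: end May 17 <= May 20? ✓; end May 17 <= May 18? ✓; end May 17 > May 3? ✓ → yes.
epsilon: end May 3 <= May 20? ✓; end May 3 <= May 18? ✓; end May 3 > May 3? ✗ → no.
iota: end May 15 <= May 20? ✓; end May 15 <= May 18? ✓; end May 15 > May 3? ✓ → yes.
kappa: end May 23 <= May 20? ✗; end May 23 <= May 18? ✗; end May 23 > May 3? ✓ → no.
theta: end May 20 <= May 20? ✓; end May 20 <= May 18? ✗; end May 20 > May 3? ✓ → no.
zeta: end May 13 <= May 20? ✓; end May 13 <= May 18? ✓; end May 13 > May 3? ✓ → yes.
Result: delta, iota, zeta.

delta, iota, zeta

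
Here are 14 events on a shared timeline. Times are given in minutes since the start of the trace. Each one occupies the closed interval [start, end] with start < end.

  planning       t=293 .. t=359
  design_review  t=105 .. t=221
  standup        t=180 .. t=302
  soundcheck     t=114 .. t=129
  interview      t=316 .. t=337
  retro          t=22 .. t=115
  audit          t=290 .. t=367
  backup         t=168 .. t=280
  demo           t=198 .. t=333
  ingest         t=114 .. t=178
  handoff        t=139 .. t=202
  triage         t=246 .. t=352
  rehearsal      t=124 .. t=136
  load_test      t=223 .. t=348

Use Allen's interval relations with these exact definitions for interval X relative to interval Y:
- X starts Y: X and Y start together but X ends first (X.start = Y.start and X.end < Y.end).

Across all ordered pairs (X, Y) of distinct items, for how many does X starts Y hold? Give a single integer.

1

Checking all 182 ordered pairs for relation 'starts'; matching pairs in alphabetical order:
(soundcheck, ingest): soundcheck starts ingest ✓
Count: 1.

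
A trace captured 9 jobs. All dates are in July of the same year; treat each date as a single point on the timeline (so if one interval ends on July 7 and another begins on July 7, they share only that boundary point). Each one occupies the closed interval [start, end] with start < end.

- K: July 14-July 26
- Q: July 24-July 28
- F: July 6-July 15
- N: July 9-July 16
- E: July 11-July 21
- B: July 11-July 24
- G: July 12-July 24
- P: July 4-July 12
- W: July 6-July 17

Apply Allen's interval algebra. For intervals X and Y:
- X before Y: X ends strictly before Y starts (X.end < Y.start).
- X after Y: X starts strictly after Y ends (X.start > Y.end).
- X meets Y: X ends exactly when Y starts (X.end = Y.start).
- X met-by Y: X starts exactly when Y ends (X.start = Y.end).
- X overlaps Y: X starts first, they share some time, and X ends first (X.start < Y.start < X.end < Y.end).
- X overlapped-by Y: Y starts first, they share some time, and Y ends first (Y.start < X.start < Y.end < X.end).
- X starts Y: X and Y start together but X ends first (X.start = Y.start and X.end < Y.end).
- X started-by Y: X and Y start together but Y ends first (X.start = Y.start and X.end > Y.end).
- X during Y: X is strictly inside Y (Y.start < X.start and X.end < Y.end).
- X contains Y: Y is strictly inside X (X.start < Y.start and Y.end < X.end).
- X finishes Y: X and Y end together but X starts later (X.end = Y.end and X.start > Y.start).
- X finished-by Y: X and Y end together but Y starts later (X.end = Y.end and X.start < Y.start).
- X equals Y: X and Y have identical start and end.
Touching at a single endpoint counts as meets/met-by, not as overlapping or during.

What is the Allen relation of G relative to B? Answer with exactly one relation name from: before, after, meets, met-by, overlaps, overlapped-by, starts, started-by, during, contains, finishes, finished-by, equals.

finishes

G = [July 12, July 24]; B = [July 11, July 24].
Compare endpoints: G.start > B.start, G.start < B.end, G.end > B.start, G.end = B.end.
That pattern is 'finishes'.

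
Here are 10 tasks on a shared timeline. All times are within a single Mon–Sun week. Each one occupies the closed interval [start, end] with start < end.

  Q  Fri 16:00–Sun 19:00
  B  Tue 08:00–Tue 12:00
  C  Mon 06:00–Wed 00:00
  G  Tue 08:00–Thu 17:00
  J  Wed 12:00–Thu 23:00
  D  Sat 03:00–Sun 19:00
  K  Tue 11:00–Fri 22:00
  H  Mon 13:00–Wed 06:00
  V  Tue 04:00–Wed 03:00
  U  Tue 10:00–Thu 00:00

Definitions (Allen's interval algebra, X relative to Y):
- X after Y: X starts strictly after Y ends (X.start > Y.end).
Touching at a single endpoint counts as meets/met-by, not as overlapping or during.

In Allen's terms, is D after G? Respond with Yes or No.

Yes

D = [Sat 03:00, Sun 19:00], G = [Tue 08:00, Thu 17:00].
Actual relation of D to G: after.
Asked whether 'after' holds → Yes.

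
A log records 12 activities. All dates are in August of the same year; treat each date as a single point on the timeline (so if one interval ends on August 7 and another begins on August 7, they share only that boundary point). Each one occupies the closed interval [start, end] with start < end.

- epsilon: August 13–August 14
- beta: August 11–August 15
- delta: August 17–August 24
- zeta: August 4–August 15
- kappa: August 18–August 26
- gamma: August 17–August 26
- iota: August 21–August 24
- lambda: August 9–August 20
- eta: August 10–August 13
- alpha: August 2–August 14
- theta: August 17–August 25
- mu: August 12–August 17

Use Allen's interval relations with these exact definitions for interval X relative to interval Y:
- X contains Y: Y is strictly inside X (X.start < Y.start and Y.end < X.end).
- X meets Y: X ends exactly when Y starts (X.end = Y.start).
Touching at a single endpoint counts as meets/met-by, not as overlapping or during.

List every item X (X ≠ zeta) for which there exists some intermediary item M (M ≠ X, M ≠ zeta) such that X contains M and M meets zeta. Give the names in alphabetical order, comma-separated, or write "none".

none

Target zeta = [August 4, August 15].
Intermediaries M with M meets zeta: none.
Union: none.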